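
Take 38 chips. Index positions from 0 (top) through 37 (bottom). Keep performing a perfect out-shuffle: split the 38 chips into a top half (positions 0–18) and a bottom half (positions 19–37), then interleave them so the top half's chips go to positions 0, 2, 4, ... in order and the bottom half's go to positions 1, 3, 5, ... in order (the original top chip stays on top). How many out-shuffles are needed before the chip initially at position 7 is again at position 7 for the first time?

36

Follow position 7 under repeated out-shuffles:
7 → 14 → 28 → 19 → 1 → 2 → 4 → 8 → ... → 7 (length 36)
It first returns after 36 out-shuffles.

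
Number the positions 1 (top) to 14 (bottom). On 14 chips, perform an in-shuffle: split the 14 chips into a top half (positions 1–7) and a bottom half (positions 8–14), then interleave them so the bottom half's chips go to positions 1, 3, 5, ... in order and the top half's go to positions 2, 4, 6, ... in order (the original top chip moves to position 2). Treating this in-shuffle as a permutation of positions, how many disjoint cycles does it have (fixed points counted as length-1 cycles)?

4

Trace each unvisited position around until it returns:
(1 2 4 8) (3 6 12 9) (5 10) (7 14 13 11)
4 cycles in total.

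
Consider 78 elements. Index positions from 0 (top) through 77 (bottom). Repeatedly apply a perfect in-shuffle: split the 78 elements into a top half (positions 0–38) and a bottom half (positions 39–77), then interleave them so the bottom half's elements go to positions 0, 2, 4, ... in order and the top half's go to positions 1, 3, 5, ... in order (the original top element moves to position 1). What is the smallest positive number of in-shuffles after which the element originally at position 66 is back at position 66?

Follow position 66 under repeated in-shuffles:
66 → 54 → 30 → 61 → 44 → 10 → 21 → 43 → ... → 66 (length 39)
It first returns after 39 in-shuffles.

39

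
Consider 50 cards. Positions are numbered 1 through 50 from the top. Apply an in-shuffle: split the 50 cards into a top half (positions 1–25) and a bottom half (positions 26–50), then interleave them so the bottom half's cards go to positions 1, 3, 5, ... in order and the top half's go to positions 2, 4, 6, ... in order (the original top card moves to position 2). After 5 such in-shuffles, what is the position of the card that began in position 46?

44

Track the card's position through each in-shuffle:
46 → 41 → 31 → 11 → 22 → 44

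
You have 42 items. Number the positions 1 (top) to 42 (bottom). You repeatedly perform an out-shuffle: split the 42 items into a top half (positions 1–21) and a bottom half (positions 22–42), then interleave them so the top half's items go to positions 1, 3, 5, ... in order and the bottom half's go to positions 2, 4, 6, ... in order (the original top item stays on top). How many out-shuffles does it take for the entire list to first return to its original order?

20

The out-shuffle permutes the 42 positions with cycle lengths [1, 1, 20, 20].
Every item is home exactly when every cycle has completed a whole number of laps, i.e. after lcm(1, 20) = 20 out-shuffles.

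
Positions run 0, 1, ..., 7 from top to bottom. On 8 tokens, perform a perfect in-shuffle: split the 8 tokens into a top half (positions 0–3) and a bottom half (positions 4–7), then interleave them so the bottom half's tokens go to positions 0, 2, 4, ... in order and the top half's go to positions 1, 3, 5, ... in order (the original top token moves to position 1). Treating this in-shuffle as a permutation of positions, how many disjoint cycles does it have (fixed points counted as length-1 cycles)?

2

Trace each unvisited position around until it returns:
(0 1 3 7 6 4) (2 5)
2 cycles in total.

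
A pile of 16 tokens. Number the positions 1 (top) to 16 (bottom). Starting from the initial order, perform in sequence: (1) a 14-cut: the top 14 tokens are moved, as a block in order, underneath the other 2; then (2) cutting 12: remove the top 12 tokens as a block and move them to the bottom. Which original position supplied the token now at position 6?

Undo the operations in reverse order, starting from position 6:
  undo op 2 (cut 12): 6 ← 2
  undo op 1 (cut 14): 2 ← 16
So the token at position 6 came from original position 16.

16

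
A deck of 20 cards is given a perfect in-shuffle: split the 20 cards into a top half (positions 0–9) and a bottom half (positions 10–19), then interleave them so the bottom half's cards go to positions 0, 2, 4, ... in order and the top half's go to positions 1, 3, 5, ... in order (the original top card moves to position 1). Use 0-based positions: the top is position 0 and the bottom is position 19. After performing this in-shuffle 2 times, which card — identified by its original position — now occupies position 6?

Work backwards from position 6, undoing one in-shuffle at a time:
6 ← 13 ← 6
So the card now at position 6 started at position 6.

6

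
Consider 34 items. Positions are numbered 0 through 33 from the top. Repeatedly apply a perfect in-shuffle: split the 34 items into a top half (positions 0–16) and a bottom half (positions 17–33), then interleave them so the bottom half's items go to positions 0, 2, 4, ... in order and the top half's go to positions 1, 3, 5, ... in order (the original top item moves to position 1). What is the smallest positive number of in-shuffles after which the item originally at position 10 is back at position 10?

12

Follow position 10 under repeated in-shuffles:
10 → 21 → 8 → 17 → 0 → 1 → 3 → 7 → 15 → 31 → 28 → 22 → 10
It first returns after 12 in-shuffles.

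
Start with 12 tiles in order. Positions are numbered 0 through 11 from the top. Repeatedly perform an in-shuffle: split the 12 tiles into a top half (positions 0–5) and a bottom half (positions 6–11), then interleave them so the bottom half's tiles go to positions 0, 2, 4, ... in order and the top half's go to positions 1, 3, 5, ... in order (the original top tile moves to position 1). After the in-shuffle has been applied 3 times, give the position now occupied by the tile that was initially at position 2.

10

Track the tile's position through each in-shuffle:
2 → 5 → 11 → 10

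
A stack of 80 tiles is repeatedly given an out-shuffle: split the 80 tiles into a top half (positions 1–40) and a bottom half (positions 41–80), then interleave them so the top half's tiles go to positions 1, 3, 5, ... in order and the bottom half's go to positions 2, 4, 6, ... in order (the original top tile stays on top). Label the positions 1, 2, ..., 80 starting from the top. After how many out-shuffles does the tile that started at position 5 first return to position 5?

Follow position 5 under repeated out-shuffles:
5 → 9 → 17 → 33 → 65 → 50 → 20 → 39 → ... → 5 (length 39)
It first returns after 39 out-shuffles.

39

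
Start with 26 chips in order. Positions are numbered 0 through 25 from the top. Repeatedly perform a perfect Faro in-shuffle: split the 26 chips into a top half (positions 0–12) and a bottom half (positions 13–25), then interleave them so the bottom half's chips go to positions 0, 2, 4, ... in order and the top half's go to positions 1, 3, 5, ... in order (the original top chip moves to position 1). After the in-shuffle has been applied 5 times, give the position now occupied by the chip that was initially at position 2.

Track the chip's position through each in-shuffle:
2 → 5 → 11 → 23 → 20 → 14

14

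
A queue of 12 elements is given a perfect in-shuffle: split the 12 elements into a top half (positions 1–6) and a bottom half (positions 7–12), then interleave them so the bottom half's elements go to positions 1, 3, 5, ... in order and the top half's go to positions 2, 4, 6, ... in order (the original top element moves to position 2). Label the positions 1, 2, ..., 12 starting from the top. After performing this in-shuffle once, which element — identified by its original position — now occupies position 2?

Work backwards from position 2, undoing one in-shuffle at a time:
2 ← 1
So the element now at position 2 started at position 1.

1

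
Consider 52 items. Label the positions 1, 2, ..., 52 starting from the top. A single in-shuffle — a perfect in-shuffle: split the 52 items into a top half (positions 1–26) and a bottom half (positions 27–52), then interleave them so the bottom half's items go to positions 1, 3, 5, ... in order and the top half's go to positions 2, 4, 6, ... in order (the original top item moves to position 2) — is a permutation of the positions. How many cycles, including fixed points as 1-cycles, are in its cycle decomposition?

1

Trace each unvisited position around until it returns:
(1 2 4 8 16 32 ... len 52)
1 cycle in total.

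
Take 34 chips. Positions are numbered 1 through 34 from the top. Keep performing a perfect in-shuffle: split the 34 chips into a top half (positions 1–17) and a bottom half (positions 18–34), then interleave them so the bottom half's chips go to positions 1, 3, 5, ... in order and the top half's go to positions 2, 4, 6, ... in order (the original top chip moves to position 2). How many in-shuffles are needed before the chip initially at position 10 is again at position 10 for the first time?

3

Follow position 10 under repeated in-shuffles:
10 → 20 → 5 → 10
It first returns after 3 in-shuffles.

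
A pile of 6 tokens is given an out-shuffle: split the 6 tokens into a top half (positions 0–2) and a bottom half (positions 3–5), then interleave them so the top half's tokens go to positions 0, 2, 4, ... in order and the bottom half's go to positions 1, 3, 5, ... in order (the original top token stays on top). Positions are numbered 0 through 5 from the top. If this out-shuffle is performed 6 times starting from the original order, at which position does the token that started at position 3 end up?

2

Track the token's position through each out-shuffle:
3 → 1 → 2 → 4 → 3 → 1 → 2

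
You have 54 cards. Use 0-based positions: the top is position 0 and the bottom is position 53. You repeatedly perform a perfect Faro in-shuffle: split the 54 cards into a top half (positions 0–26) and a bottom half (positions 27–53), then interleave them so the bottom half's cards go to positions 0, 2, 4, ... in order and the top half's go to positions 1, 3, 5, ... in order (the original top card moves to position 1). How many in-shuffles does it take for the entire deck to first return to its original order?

The in-shuffle permutes the 54 positions with cycle lengths [4, 10, 20, 20].
Every card is home exactly when every cycle has completed a whole number of laps, i.e. after lcm(4, 10, 20) = 20 in-shuffles.

20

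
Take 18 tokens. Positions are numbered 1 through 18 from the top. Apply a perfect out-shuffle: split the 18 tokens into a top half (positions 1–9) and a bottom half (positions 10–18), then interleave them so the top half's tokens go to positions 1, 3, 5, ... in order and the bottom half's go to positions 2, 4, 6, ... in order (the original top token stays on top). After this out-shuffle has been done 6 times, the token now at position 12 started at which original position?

Work backwards from position 12, undoing one out-shuffle at a time:
12 ← 15 ← 8 ← 13 ← 7 ← 4 ← 11
So the token now at position 12 started at position 11.

11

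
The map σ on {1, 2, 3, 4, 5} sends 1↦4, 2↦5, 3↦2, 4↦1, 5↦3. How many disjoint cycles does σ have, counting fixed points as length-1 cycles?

2

Cycle decomposition: (1 4) (2 5 3).
2 cycles.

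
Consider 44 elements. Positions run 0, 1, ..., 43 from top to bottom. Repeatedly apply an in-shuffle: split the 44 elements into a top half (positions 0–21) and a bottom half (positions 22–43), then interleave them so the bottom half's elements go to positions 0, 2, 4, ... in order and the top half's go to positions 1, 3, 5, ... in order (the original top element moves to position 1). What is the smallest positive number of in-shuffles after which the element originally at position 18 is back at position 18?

Follow position 18 under repeated in-shuffles:
18 → 37 → 30 → 16 → 33 → 22 → 0 → 1 → 3 → 7 → 15 → 31 → 18
It first returns after 12 in-shuffles.

12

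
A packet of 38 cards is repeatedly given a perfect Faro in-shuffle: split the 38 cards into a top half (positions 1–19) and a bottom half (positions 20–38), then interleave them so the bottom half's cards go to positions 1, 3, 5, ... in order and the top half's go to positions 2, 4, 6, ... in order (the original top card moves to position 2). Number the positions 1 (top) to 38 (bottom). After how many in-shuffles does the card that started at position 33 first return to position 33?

12

Follow position 33 under repeated in-shuffles:
33 → 27 → 15 → 30 → 21 → 3 → 6 → 12 → 24 → 9 → 18 → 36 → 33
It first returns after 12 in-shuffles.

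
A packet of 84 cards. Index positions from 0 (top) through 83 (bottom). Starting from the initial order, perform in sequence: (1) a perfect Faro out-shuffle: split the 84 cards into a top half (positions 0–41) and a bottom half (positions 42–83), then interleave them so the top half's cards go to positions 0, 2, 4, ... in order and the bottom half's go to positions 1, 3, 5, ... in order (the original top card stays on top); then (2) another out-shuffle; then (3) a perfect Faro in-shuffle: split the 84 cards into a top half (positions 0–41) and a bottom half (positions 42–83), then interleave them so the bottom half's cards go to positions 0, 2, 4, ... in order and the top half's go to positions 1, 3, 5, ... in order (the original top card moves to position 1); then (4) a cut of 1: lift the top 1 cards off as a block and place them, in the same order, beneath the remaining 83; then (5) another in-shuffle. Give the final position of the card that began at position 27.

16

Track the card from position 27 forward through each operation:
  after op 1 (out-shuffle): 27 → 54
  after op 2 (out-shuffle): 54 → 25
  after op 3 (in-shuffle): 25 → 51
  after op 4 (cut 1): 51 → 50
  after op 5 (in-shuffle): 50 → 16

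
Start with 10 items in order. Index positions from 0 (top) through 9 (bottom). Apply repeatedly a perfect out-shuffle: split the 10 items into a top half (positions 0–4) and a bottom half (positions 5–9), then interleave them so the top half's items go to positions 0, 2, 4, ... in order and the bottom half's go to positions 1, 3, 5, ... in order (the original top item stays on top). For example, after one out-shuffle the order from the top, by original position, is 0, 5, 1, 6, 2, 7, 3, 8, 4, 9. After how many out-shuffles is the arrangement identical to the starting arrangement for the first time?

The out-shuffle permutes the 10 positions with cycle lengths [1, 1, 2, 6].
Every item is home exactly when every cycle has completed a whole number of laps, i.e. after lcm(1, 2, 6) = 6 out-shuffles.

6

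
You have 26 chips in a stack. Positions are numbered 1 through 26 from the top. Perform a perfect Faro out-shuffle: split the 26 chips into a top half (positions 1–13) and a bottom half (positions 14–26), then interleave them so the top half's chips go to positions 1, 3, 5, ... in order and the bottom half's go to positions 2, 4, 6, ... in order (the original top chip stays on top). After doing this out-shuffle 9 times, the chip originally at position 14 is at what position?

Track the chip's position through each out-shuffle:
14 → 2 → 3 → 5 → 9 → 17 → 8 → 15 → 4 → 7

7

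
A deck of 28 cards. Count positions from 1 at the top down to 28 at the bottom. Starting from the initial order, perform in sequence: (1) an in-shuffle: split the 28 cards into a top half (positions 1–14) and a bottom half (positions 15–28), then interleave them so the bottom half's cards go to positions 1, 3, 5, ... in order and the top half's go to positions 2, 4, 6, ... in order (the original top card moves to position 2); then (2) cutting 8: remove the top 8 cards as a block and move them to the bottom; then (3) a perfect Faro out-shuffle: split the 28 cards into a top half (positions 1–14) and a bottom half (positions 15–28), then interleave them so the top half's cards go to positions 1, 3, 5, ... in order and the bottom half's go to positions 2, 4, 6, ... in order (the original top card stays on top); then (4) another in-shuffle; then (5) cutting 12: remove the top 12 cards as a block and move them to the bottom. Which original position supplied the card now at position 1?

Undo the operations in reverse order, starting from position 1:
  undo op 5 (cut 12): 1 ← 13
  undo op 4 (in-shuffle, from bottom half): 13 ← 21
  undo op 3 (out-shuffle, from top half): 21 ← 11
  undo op 2 (cut 8): 11 ← 19
  undo op 1 (in-shuffle, from bottom half): 19 ← 24
So the card at position 1 came from original position 24.

24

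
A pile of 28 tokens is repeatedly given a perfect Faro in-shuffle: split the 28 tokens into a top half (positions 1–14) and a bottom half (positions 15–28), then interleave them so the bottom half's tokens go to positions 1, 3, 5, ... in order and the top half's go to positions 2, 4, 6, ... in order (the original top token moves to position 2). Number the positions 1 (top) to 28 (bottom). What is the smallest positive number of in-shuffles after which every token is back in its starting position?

The in-shuffle permutes the 28 positions with cycle lengths [28].
Every token is home exactly when every cycle has completed a whole number of laps, i.e. after lcm(28) = 28 in-shuffles.

28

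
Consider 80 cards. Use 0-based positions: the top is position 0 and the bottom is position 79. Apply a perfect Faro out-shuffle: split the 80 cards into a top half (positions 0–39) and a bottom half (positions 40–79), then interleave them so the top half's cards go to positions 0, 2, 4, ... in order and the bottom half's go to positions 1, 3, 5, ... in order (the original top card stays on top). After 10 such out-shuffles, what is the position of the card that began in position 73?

Track the card's position through each out-shuffle:
73 → 67 → 55 → 31 → 62 → 45 → 11 → 22 → 44 → 9 → 18

18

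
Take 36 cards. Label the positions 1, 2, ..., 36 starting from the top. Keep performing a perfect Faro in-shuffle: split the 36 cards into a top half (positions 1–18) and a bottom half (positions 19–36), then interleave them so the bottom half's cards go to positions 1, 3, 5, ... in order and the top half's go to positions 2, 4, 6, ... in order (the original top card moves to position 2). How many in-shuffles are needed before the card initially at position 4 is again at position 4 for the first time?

36

Follow position 4 under repeated in-shuffles:
4 → 8 → 16 → 32 → 27 → 17 → 34 → 31 → ... → 4 (length 36)
It first returns after 36 in-shuffles.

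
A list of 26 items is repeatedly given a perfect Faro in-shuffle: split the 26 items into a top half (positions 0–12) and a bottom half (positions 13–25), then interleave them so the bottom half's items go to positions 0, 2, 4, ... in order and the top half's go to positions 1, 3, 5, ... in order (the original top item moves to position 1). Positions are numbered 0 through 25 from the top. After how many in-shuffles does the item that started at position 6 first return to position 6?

Follow position 6 under repeated in-shuffles:
6 → 13 → 0 → 1 → 3 → 7 → 15 → 4 → 9 → 19 → 12 → 25 → 24 → 22 → 18 → 10 → 21 → 16 → 6
It first returns after 18 in-shuffles.

18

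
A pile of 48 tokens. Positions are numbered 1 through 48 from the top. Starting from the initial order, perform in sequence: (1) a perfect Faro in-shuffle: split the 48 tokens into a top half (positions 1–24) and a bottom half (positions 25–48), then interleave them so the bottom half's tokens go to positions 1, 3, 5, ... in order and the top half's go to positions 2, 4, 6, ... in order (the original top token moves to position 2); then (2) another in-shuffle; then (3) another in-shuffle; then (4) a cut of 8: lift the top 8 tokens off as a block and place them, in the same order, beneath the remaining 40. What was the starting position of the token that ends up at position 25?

Undo the operations in reverse order, starting from position 25:
  undo op 4 (cut 8): 25 ← 33
  undo op 3 (in-shuffle, from bottom half): 33 ← 41
  undo op 2 (in-shuffle, from bottom half): 41 ← 45
  undo op 1 (in-shuffle, from bottom half): 45 ← 47
So the token at position 25 came from original position 47.

47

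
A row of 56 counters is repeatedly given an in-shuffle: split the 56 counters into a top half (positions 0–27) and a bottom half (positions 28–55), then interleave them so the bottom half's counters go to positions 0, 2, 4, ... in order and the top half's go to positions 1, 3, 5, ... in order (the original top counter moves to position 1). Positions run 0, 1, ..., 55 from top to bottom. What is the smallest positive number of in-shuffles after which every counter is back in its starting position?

18

The in-shuffle permutes the 56 positions with cycle lengths [2, 18, 18, 18].
Every counter is home exactly when every cycle has completed a whole number of laps, i.e. after lcm(2, 18) = 18 in-shuffles.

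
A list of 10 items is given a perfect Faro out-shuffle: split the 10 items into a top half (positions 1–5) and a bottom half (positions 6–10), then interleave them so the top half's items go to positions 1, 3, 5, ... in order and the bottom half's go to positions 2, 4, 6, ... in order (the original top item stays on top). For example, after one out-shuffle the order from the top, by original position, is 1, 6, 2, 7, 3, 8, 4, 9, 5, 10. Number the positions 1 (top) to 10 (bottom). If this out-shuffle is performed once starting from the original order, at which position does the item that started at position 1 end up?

1

Position 1 is a fixed point of every out-shuffle, so the item never moves.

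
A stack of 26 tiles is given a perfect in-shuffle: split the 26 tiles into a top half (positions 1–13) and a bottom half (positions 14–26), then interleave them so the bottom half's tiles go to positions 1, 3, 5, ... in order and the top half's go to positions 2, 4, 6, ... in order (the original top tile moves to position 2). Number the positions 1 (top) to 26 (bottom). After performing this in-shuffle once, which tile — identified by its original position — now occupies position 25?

26

Work backwards from position 25, undoing one in-shuffle at a time:
25 ← 26
So the tile now at position 25 started at position 26.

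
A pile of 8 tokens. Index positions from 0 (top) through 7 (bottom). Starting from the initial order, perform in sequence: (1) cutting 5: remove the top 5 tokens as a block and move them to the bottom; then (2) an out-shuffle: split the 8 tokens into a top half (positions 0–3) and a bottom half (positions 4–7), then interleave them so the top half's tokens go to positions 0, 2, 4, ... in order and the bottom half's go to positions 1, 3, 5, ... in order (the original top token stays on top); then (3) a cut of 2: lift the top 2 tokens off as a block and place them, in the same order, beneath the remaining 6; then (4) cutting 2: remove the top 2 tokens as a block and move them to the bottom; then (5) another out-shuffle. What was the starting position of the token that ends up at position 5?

6

Undo the operations in reverse order, starting from position 5:
  undo op 5 (out-shuffle, from bottom half): 5 ← 6
  undo op 4 (cut 2): 6 ← 0
  undo op 3 (cut 2): 0 ← 2
  undo op 2 (out-shuffle, from top half): 2 ← 1
  undo op 1 (cut 5): 1 ← 6
So the token at position 5 came from original position 6.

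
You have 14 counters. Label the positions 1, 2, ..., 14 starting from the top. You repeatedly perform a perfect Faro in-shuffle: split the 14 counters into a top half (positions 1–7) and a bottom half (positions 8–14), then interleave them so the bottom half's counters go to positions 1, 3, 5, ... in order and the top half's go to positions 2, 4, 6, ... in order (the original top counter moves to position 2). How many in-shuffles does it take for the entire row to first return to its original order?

The in-shuffle permutes the 14 positions with cycle lengths [2, 4, 4, 4].
Every counter is home exactly when every cycle has completed a whole number of laps, i.e. after lcm(2, 4) = 4 in-shuffles.

4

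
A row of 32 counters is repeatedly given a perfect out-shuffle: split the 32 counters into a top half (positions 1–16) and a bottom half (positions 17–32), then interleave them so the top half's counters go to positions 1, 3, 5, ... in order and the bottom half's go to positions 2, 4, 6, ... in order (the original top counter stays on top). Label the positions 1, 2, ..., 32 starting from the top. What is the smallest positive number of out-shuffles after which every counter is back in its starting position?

The out-shuffle permutes the 32 positions with cycle lengths [1, 1, 5, 5, 5, 5, 5, 5].
Every counter is home exactly when every cycle has completed a whole number of laps, i.e. after lcm(1, 5) = 5 out-shuffles.

5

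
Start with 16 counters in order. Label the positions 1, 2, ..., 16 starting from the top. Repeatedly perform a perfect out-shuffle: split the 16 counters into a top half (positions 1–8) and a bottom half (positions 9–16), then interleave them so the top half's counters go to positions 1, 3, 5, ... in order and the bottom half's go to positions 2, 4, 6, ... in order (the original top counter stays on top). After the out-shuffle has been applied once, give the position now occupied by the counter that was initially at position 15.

14

Track the counter's position through each out-shuffle:
15 → 14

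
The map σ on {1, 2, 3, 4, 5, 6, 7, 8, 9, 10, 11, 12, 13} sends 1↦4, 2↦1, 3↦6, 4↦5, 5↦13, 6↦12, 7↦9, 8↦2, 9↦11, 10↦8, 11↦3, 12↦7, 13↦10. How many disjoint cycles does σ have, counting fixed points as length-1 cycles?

Cycle decomposition: (1 4 5 13 10 8 2) (3 6 12 7 9 11).
2 cycles.

2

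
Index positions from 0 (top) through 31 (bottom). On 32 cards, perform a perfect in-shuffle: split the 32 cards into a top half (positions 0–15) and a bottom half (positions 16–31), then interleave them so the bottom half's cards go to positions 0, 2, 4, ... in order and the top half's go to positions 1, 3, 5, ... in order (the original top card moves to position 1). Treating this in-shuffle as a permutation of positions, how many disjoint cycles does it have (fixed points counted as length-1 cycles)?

Trace each unvisited position around until it returns:
(0 1 3 7 15 31 30 28 24 16) (2 5 11 23 14 29 26 20 8 17) (4 9 19 6 13 27 22 12 25 18) (10 21)
4 cycles in total.

4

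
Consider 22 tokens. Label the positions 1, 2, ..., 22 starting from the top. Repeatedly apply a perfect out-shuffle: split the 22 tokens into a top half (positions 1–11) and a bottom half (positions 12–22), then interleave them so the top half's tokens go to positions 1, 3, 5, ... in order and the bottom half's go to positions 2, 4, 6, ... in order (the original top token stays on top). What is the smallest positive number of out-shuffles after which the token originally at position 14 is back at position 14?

Follow position 14 under repeated out-shuffles:
14 → 6 → 11 → 21 → 20 → 18 → 14
It first returns after 6 out-shuffles.

6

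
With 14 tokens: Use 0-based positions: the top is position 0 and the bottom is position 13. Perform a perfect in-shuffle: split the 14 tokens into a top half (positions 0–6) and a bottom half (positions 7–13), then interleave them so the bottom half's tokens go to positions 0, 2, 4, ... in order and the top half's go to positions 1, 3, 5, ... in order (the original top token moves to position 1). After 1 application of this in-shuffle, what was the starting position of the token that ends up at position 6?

10

Work backwards from position 6, undoing one in-shuffle at a time:
6 ← 10
So the token now at position 6 started at position 10.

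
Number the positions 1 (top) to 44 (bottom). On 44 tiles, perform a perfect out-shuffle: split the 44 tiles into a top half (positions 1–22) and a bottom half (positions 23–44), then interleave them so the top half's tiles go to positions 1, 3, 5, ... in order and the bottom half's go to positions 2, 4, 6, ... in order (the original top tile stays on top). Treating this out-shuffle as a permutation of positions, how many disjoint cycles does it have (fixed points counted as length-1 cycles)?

5

Trace each unvisited position around until it returns:
(1) (2 3 5 9 17 33 ... len 14) (4 7 13 25 6 11 ... len 14) (8 15 29 14 27 10 ... len 14) (44)
5 cycles in total.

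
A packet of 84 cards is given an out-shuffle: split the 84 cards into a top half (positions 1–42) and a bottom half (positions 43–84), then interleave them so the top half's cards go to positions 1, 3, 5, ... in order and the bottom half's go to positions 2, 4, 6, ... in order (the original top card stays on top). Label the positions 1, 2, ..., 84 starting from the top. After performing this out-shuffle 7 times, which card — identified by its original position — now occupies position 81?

Work backwards from position 81, undoing one out-shuffle at a time:
81 ← 41 ← 21 ← 11 ← 6 ← 45 ← 23 ← 12
So the card now at position 81 started at position 12.

12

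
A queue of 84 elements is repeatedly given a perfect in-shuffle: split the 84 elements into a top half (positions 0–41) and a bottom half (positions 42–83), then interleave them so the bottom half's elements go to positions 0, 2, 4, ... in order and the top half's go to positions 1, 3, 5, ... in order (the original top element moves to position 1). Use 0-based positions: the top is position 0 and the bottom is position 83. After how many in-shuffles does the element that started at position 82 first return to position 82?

Follow position 82 under repeated in-shuffles:
82 → 80 → 76 → 68 → 52 → 20 → 41 → 83 → 82
It first returns after 8 in-shuffles.

8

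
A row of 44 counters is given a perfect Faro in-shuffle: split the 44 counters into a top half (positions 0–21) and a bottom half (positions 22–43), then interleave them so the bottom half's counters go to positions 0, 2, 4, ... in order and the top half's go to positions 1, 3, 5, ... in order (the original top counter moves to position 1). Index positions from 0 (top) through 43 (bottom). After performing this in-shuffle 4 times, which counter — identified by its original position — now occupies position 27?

12

Work backwards from position 27, undoing one in-shuffle at a time:
27 ← 13 ← 6 ← 25 ← 12
So the counter now at position 27 started at position 12.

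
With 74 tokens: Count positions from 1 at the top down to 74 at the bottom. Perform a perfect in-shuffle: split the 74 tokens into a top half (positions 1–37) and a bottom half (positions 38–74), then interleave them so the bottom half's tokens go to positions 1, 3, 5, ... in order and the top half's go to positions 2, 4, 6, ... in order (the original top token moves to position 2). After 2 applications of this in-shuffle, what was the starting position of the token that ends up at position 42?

48

Work backwards from position 42, undoing one in-shuffle at a time:
42 ← 21 ← 48
So the token now at position 42 started at position 48.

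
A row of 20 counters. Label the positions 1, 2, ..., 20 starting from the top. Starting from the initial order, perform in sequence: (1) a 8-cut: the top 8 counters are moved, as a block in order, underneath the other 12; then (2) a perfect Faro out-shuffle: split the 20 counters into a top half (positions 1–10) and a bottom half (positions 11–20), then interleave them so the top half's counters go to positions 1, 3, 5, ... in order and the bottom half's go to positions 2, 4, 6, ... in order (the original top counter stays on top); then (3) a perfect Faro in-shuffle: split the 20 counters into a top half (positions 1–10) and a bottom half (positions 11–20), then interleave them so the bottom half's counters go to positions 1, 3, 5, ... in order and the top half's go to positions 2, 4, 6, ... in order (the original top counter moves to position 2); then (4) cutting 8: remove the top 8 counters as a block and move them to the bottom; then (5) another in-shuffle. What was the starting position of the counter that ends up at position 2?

Undo the operations in reverse order, starting from position 2:
  undo op 5 (in-shuffle, from top half): 2 ← 1
  undo op 4 (cut 8): 1 ← 9
  undo op 3 (in-shuffle, from bottom half): 9 ← 15
  undo op 2 (out-shuffle, from top half): 15 ← 8
  undo op 1 (cut 8): 8 ← 16
So the counter at position 2 came from original position 16.

16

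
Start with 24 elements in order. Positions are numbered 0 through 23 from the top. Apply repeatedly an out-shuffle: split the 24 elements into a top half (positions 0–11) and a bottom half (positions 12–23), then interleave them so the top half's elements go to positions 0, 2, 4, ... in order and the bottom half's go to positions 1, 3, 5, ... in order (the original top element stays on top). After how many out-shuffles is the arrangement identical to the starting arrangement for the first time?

11

The out-shuffle permutes the 24 positions with cycle lengths [1, 1, 11, 11].
Every element is home exactly when every cycle has completed a whole number of laps, i.e. after lcm(1, 11) = 11 out-shuffles.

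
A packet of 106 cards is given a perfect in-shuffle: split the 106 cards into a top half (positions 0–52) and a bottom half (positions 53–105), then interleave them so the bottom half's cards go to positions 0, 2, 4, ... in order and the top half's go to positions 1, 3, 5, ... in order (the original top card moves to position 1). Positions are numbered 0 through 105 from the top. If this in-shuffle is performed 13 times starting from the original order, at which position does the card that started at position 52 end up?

Track position through each in-shuffle: 52 → 105 → 104 → 102 → 98 → ... (continuing for 13 shuffles total) → 76.

76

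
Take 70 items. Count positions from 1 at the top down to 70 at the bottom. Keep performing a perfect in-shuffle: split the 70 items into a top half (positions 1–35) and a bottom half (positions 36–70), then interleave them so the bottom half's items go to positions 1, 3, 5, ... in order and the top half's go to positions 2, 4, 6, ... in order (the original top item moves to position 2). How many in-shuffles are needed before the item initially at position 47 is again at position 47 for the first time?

35

Follow position 47 under repeated in-shuffles:
47 → 23 → 46 → 21 → 42 → 13 → 26 → 52 → ... → 47 (length 35)
It first returns after 35 in-shuffles.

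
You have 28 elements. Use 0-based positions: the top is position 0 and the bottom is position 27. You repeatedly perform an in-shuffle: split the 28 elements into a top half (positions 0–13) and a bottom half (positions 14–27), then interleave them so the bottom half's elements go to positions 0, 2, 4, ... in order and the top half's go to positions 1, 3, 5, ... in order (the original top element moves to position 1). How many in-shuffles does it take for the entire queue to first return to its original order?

The in-shuffle permutes the 28 positions with cycle lengths [28].
Every element is home exactly when every cycle has completed a whole number of laps, i.e. after lcm(28) = 28 in-shuffles.

28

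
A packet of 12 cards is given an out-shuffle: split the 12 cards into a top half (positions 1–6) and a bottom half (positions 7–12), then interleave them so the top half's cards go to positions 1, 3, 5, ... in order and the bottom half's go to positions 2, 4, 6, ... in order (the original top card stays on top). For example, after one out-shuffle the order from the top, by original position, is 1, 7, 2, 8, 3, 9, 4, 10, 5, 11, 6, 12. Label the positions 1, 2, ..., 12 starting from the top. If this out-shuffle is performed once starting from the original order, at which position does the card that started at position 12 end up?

Position 12 is a fixed point of every out-shuffle, so the card never moves.

12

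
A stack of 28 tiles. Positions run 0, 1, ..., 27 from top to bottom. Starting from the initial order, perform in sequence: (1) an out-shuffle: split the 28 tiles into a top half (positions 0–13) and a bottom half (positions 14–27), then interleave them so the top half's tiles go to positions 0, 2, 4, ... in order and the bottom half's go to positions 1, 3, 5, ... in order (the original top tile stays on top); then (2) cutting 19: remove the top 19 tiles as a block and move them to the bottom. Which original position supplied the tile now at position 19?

Undo the operations in reverse order, starting from position 19:
  undo op 2 (cut 19): 19 ← 10
  undo op 1 (out-shuffle, from top half): 10 ← 5
So the tile at position 19 came from original position 5.

5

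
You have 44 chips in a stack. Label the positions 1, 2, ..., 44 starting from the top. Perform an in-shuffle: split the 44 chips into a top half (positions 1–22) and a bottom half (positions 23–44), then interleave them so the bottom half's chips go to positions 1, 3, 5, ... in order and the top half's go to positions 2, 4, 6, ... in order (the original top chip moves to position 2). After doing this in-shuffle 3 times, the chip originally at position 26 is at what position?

Track the chip's position through each in-shuffle:
26 → 7 → 14 → 28

28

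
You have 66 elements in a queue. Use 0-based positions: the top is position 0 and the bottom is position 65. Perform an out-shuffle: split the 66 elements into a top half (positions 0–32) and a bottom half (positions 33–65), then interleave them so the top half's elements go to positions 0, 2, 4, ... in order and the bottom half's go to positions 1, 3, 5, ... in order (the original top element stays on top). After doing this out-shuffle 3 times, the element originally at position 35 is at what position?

Track the element's position through each out-shuffle:
35 → 5 → 10 → 20

20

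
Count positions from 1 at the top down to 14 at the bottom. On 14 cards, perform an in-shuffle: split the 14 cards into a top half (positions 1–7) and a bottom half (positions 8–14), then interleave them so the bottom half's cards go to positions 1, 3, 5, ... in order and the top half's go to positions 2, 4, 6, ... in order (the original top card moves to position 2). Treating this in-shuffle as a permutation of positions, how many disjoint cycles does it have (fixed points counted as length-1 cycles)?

4

Trace each unvisited position around until it returns:
(1 2 4 8) (3 6 12 9) (5 10) (7 14 13 11)
4 cycles in total.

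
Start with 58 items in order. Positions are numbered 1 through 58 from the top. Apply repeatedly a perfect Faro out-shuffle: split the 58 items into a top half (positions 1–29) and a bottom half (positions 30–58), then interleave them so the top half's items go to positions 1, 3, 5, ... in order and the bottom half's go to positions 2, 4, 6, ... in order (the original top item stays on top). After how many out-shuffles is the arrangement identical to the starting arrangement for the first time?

The out-shuffle permutes the 58 positions with cycle lengths [1, 1, 2, 18, 18, 18].
Every item is home exactly when every cycle has completed a whole number of laps, i.e. after lcm(1, 2, 18) = 18 out-shuffles.

18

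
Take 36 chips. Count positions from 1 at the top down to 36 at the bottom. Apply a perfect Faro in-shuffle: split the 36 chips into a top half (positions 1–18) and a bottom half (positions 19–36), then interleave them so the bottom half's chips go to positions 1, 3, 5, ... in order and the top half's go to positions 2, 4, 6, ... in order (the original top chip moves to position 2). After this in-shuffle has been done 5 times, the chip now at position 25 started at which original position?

Work backwards from position 25, undoing one in-shuffle at a time:
25 ← 31 ← 34 ← 17 ← 27 ← 32
So the chip now at position 25 started at position 32.

32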